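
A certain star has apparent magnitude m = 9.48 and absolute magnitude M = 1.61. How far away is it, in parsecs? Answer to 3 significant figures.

μ = m − M = 7.870
m − M = 5 log₁₀ d − 5
log₁₀ d = (m − M)/5 + 1 = 2.5740
d = 10^2.5740 = 375.0 pc

d ≈ 375 pc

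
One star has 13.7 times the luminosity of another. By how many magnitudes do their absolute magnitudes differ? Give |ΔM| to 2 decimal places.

|ΔM| ≈ 2.84

Pogson: ΔM = −2.5 log₁₀(ratio) = −2.5 log₁₀(13.7) = −2.5 × 1.1367 = -2.842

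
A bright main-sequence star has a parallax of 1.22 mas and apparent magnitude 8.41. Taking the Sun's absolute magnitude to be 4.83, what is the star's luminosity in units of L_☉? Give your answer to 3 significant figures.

d = 1/p = 1000/1.22 mas = 819.7 pc
M = m − 5 log₁₀ d + 5 = 8.41 − 5·2.9136 + 5 = -1.158
M − M_☉ = -1.158 − 4.83 = -5.988
L/L_☉ = 10^(−0.4 × -5.988) = 248.5

L/L_☉ ≈ 248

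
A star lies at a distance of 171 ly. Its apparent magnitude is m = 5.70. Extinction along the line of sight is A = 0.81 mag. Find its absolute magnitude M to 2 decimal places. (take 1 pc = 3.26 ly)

d = 171 ly / 3.26 = 52.45 pc
5 log₁₀(d/10 pc) = 5 log₁₀(52.45) − 5 = 3.599
M = m − 5 log₁₀(d/10) − A = 5.70 − 3.599 − 0.81 = 1.291

M ≈ 1.29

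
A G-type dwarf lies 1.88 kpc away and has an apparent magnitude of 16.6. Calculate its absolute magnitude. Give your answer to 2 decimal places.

d = 1.88 kpc = 1880 pc
5 log₁₀(d/10 pc) = 5 log₁₀(1880) − 5 = 11.371
M = m − 5 log₁₀(d/10) = 16.6 − 11.371 = 5.229

M ≈ 5.23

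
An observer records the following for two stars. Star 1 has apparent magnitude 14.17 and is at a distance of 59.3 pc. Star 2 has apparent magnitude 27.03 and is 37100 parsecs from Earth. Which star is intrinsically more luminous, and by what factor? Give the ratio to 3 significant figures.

Star 2 is more luminous, by a factor of 2.81.

Star 1: M = m − 5 log₁₀ d + 5 = 14.17 − 5·1.7731 + 5 = 10.305
Star 2: M = m − 5 log₁₀ d + 5 = 27.03 − 5·4.5694 + 5 = 9.183
ΔM = M_1 − M_2 = 10.305 − (9.183) = 1.122; smaller M is more luminous → Star 2.
L ratio = 10^(0.4 |ΔM|) = 10^0.449 = 2.810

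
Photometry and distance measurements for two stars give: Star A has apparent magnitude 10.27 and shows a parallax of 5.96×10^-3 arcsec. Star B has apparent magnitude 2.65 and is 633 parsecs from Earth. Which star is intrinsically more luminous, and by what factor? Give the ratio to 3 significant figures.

Star B is more luminous, by a factor of 15900.

Star A: d = 1/p = 1/5.96×10^-3″ = 167.8 pc
Star A: M = m − 5 log₁₀ d + 5 = 10.27 − 5·2.2248 + 5 = 4.146
Star B: M = m − 5 log₁₀ d + 5 = 2.65 − 5·2.8014 + 5 = -6.357
ΔM = M_A − M_B = 4.146 − (-6.357) = 10.503; smaller M is more luminous → Star B.
L ratio = 10^(0.4 |ΔM|) = 10^4.201 = 15900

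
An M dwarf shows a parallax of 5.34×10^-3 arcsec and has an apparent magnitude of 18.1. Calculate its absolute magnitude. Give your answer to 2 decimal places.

M ≈ 11.74

d = 1/p = 1/5.34×10^-3″ = 187.3 pc
5 log₁₀(d/10 pc) = 5 log₁₀(187.3) − 5 = 6.362
M = m − 5 log₁₀(d/10) = 18.1 − 6.362 = 11.738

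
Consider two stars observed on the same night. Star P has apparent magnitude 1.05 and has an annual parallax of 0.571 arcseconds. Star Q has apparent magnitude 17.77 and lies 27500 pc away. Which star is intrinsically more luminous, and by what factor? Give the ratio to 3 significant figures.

Star Q is more luminous, by a factor of 50.6.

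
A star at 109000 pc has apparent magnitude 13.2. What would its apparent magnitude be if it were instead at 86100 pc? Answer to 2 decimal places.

m ≈ 12.69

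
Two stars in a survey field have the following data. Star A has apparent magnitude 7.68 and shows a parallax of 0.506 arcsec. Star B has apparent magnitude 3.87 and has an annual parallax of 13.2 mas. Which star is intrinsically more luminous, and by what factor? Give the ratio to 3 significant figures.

Star A: d = 1/p = 1/0.506″ = 1.976 pc
Star A: M = m − 5 log₁₀ d + 5 = 7.68 − 5·0.2958 + 5 = 11.201
Star B: p = 13.2 mas = 0.0132″ → d = 1/p = 75.76 pc
Star B: M = m − 5 log₁₀ d + 5 = 3.87 − 5·1.8794 + 5 = -0.527
ΔM = M_A − M_B = 11.201 − (-0.527) = 11.728; smaller M is more luminous → Star B.
L ratio = 10^(0.4 |ΔM|) = 10^4.691 = 49110

Star B is more luminous, by a factor of 49100.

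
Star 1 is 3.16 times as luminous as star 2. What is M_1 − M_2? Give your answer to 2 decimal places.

M_1 − M_2 ≈ -1.25

Pogson: ΔM = −2.5 log₁₀(ratio) = −2.5 log₁₀(3.16) = −2.5 × 0.4997 = -1.249
Star 1 is brighter, so it has the smaller magnitude: the difference is negative.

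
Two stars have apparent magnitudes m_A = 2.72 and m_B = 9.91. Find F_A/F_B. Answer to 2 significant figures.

F_A/F_B ≈ 750

Δm = 2.72 − (9.91) = -7.19
Flux ratio = 10^(−0.4 Δm) = 10^(−0.4 × -7.19) = 10^2.876 = 751.6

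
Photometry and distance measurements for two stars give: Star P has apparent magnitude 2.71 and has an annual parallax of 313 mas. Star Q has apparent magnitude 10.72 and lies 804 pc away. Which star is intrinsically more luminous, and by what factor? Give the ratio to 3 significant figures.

Star P: p = 313 mas = 0.313″ → d = 1/p = 3.195 pc
Star P: M = m − 5 log₁₀ d + 5 = 2.71 − 5·0.5045 + 5 = 5.188
Star Q: M = m − 5 log₁₀ d + 5 = 10.72 − 5·2.9053 + 5 = 1.194
ΔM = M_P − M_Q = 5.188 − (1.194) = 3.994; smaller M is more luminous → Star Q.
L ratio = 10^(0.4 |ΔM|) = 10^1.598 = 39.59

Star Q is more luminous, by a factor of 39.6.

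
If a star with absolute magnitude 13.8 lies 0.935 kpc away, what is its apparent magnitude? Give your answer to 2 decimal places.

m ≈ 23.65

d = 0.935 kpc = 935.0 pc
m = M + 5 log₁₀ d − 5 = 13.8 + 5·2.9708 − 5 = 23.654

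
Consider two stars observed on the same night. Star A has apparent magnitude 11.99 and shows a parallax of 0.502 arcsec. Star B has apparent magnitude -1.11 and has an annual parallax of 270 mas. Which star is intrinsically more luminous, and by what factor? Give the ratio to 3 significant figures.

Star A: d = 1/p = 1/0.502″ = 1.992 pc
Star A: M = m − 5 log₁₀ d + 5 = 11.99 − 5·0.2993 + 5 = 15.494
Star B: p = 270 mas = 0.270″ → d = 1/p = 3.704 pc
Star B: M = m − 5 log₁₀ d + 5 = -1.11 − 5·0.5686 + 5 = 1.047
ΔM = M_A − M_B = 15.494 − (1.047) = 14.447; smaller M is more luminous → Star B.
L ratio = 10^(0.4 |ΔM|) = 10^5.779 = 600700

Star B is more luminous, by a factor of 601000.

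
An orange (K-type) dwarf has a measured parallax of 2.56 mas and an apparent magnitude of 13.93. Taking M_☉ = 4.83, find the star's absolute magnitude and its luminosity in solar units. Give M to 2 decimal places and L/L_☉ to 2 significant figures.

M ≈ 5.97; L/L_☉ ≈ 0.35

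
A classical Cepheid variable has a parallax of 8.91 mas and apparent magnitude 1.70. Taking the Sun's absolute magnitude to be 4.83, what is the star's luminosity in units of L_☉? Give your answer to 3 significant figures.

L/L_☉ ≈ 2250

d = 1/p = 1000/8.91 mas = 112.2 pc
M = m − 5 log₁₀ d + 5 = 1.70 − 5·2.0501 + 5 = -3.551
M − M_☉ = -3.551 − 4.83 = -8.381
L/L_☉ = 10^(−0.4 × -8.381) = 2250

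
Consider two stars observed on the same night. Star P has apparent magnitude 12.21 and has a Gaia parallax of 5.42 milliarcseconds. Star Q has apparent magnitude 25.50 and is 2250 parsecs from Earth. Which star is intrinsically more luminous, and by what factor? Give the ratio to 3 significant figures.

Star P: p = 5.42 mas = 5.42×10^-3″ → d = 1/p = 184.5 pc
Star P: M = m − 5 log₁₀ d + 5 = 12.21 − 5·2.2660 + 5 = 5.880
Star Q: M = m − 5 log₁₀ d + 5 = 25.50 − 5·3.3522 + 5 = 13.739
ΔM = M_P − M_Q = 5.880 − (13.739) = -7.859; smaller M is more luminous → Star P.
L ratio = 10^(0.4 |ΔM|) = 10^3.144 = 1392

Star P is more luminous, by a factor of 1390.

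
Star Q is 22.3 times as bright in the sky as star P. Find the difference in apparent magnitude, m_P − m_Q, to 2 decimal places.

Pogson: Δm = −2.5 log₁₀(ratio) = −2.5 log₁₀(22.3) = −2.5 × 1.3483 = -3.371
Star Q is brighter so has the smaller magnitude: m_P − m_Q is positive.

m_P − m_Q ≈ 3.37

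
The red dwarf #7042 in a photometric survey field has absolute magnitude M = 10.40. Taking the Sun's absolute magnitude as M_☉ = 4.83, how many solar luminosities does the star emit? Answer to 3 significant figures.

M − M_☉ = 10.40 − 4.83 = 5.570
L/L_☉ = 10^(−0.4 (M − M_☉)) = 10^-2.228 = 5.916×10^-3

L/L_☉ ≈ 5.92×10^-3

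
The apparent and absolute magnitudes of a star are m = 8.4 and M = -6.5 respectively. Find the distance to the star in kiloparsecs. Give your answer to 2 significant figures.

d ≈ 9.5 kpc

Distance modulus: m − M = 8.4 − (-6.5) = 14.900
m − M = 5 log₁₀ d − 5
log₁₀ d = (m − M)/5 + 1 = 3.9800
d = 10^3.9800 = 9550 pc
= 9.550 kpc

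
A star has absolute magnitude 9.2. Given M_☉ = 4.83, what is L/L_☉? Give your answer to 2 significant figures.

L/L_☉ ≈ 0.018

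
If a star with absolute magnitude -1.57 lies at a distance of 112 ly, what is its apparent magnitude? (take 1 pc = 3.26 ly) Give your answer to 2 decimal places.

m ≈ 1.11

d = 112 ly / 3.26 = 34.36 pc
m = M + 5 log₁₀ d − 5 = -1.57 + 5·1.5360 − 5 = 1.110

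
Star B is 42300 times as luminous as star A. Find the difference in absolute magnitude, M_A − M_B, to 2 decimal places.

M_A − M_B ≈ 11.57

Pogson: ΔM = −2.5 log₁₀(ratio) = −2.5 log₁₀(42300) = −2.5 × 4.6263 = -11.566
Star B is brighter so has the smaller magnitude: M_A − M_B is positive.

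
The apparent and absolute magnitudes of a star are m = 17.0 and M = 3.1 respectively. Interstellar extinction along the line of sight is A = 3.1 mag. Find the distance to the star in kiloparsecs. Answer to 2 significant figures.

m − M = 5 log₁₀(d/10 pc) + A  ⇒  17.0 − (3.1) − 3.1 = 5 log₁₀(d/10)
10.800 = 5 log₁₀(d/10)
log₁₀ d = (m − M − A)/5 + 1 = 3.1600
d = 10^3.1600 = 1445 pc
= 1.445 kpc

d ≈ 1.4 kpc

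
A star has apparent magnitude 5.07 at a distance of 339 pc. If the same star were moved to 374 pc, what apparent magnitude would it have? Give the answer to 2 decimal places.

m ≈ 5.28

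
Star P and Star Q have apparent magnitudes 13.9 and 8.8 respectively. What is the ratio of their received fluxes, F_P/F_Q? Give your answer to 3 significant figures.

F_P/F_Q ≈ 9.12×10^-3

Magnitude difference = 5.1
Flux ratio = 10^(−0.4 Δm) = 10^(−0.4 × 5.1) = 10^-2.040 = 9.120×10^-3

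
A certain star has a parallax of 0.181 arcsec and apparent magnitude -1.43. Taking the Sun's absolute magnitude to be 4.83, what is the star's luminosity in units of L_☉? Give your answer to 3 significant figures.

d = 1/p = 1/0.181″ = 5.525 pc
M = m − 5 log₁₀ d + 5 = -1.43 − 5·0.7423 + 5 = -0.142
M − M_☉ = -0.142 − 4.83 = -4.972
L/L_☉ = 10^(−0.4 × -4.972) = 97.42

L/L_☉ ≈ 97.4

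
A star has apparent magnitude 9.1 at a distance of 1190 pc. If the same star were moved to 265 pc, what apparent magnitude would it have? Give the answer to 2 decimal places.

Flux ∝ 1/d², so Δm = 5 log₁₀(d₂/d₁) = 5 log₁₀(265/1190) = -3.262
m₂ = m₁ + Δm = 9.1 + (-3.262) = 5.838

m ≈ 5.84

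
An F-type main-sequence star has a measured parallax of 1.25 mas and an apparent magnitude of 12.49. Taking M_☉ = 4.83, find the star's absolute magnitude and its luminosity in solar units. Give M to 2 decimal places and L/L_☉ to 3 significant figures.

d = 1/p = 1000/1.25 mas = 800.0 pc
M = m − 5 log₁₀ d + 5 = 12.49 − 5·2.9031 + 5 = 2.975
M − M_☉ = 2.975 − 4.83 = -1.855
L/L_☉ = 10^(−0.4 × -1.855) = 5.523

M ≈ 2.97; L/L_☉ ≈ 5.52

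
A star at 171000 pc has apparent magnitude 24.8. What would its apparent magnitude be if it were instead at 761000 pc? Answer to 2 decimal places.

m ≈ 28.04

Flux ∝ 1/d², so Δm = 5 log₁₀(d₂/d₁) = 5 log₁₀(761000/171000) = 3.242
m₂ = m₁ + Δm = 24.8 + (3.242) = 28.042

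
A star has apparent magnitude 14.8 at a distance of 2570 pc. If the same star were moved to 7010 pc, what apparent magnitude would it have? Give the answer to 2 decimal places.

m ≈ 16.98

Flux ∝ 1/d², so Δm = 5 log₁₀(d₂/d₁) = 5 log₁₀(7010/2570) = 2.179
m₂ = m₁ + Δm = 14.8 + (2.179) = 16.979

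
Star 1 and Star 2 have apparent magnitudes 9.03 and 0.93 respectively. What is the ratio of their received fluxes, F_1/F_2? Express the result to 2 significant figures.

Magnitude difference = 8.10
Flux ratio = 10^(−0.4 Δm) = 10^(−0.4 × 8.10) = 10^-3.240 = 5.754×10^-4

F_1/F_2 ≈ 5.8×10^-4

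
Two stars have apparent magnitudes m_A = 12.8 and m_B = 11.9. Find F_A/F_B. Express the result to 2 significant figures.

F_A/F_B ≈ 0.44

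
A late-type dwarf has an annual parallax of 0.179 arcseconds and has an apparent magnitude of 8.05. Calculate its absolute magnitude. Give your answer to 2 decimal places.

d = 1/p = 1/0.179″ = 5.587 pc
5 log₁₀(d/10 pc) = 5 log₁₀(5.587) − 5 = -1.264
M = m − 5 log₁₀(d/10) = 8.05 + 1.264 = 9.314

M ≈ 9.31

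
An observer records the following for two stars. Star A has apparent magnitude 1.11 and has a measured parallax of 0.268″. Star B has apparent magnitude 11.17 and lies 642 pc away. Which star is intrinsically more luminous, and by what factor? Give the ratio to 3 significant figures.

Star A: d = 1/p = 1/0.268″ = 3.731 pc
Star A: M = m − 5 log₁₀ d + 5 = 1.11 − 5·0.5719 + 5 = 3.251
Star B: M = m − 5 log₁₀ d + 5 = 11.17 − 5·2.8075 + 5 = 2.132
ΔM = M_A − M_B = 3.251 − (2.132) = 1.118; smaller M is more luminous → Star B.
L ratio = 10^(0.4 |ΔM|) = 10^0.447 = 2.801

Star B is more luminous, by a factor of 2.80.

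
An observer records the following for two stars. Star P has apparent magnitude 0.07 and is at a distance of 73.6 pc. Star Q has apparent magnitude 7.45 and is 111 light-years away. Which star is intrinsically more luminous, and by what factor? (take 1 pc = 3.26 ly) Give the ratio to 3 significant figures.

Star P: M = m − 5 log₁₀ d + 5 = 0.07 − 5·1.8669 + 5 = -4.264
Star Q: d = 111 ly / 3.26 = 34.05 pc
Star Q: M = m − 5 log₁₀ d + 5 = 7.45 − 5·1.5321 + 5 = 4.789
ΔM = M_P − M_Q = -4.264 − (4.789) = -9.054; smaller M is more luminous → Star P.
L ratio = 10^(0.4 |ΔM|) = 10^3.622 = 4184

Star P is more luminous, by a factor of 4180.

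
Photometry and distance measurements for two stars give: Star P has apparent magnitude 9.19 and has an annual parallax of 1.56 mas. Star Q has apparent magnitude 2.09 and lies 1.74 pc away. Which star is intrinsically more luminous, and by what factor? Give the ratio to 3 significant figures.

Star P: p = 1.56 mas = 1.56×10^-3″ → d = 1/p = 641.0 pc
Star P: M = m − 5 log₁₀ d + 5 = 9.19 − 5·2.8069 + 5 = 0.156
Star Q: M = m − 5 log₁₀ d + 5 = 2.09 − 5·0.2405 + 5 = 5.887
ΔM = M_P − M_Q = 0.156 − (5.887) = -5.732; smaller M is more luminous → Star P.
L ratio = 10^(0.4 |ΔM|) = 10^2.293 = 196.2

Star P is more luminous, by a factor of 196.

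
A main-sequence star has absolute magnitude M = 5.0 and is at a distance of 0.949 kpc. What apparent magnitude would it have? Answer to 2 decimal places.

d = 0.949 kpc = 949.0 pc
m = M + 5 log₁₀ d − 5 = 5.0 + 5·2.9773 − 5 = 14.886

m ≈ 14.89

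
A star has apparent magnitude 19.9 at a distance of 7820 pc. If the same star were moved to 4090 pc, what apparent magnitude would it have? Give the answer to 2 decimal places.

Flux ∝ 1/d², so Δm = 5 log₁₀(d₂/d₁) = 5 log₁₀(4090/7820) = -1.407
m₂ = m₁ + Δm = 19.9 + (-1.407) = 18.493

m ≈ 18.49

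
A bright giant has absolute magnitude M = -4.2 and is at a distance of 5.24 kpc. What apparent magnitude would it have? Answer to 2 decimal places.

d = 5.24 kpc = 5240 pc
m = M + 5 log₁₀ d − 5 = -4.2 + 5·3.7193 − 5 = 9.397

m ≈ 9.40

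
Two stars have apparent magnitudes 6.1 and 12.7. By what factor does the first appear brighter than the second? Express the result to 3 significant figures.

437

Magnitude difference = -6.6
Flux ratio = 10^(−0.4 Δm) = 10^(−0.4 × -6.6) = 10^2.640 = 436.5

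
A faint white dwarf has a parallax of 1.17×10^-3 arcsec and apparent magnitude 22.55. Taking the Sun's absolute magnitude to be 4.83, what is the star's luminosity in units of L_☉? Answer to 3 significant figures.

d = 1/p = 1/1.17×10^-3″ = 854.7 pc
M = m − 5 log₁₀ d + 5 = 22.55 − 5·2.9318 + 5 = 12.891
M − M_☉ = 12.891 − 4.83 = 8.061
L/L_☉ = 10^(−0.4 × 8.061) = 5.965×10^-4

L/L_☉ ≈ 5.97×10^-4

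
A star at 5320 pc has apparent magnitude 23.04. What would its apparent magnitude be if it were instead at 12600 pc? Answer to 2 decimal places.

Flux ∝ 1/d², so Δm = 5 log₁₀(d₂/d₁) = 5 log₁₀(12600/5320) = 1.872
m₂ = m₁ + Δm = 23.04 + (1.872) = 24.912

m ≈ 24.91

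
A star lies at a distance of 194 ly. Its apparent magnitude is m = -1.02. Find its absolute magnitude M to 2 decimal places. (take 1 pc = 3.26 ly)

M ≈ -4.89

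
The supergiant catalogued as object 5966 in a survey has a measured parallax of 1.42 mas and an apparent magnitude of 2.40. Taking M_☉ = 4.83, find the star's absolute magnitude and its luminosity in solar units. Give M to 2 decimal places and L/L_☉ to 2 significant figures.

M ≈ -6.84; L/L_☉ ≈ 46000

d = 1/p = 1000/1.42 mas = 704.2 pc
M = m − 5 log₁₀ d + 5 = 2.40 − 5·2.8477 + 5 = -6.839
M − M_☉ = -6.839 − 4.83 = -11.669
L/L_☉ = 10^(−0.4 × -11.669) = 46500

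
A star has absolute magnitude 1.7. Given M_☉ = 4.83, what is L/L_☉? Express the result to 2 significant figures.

L/L_☉ ≈ 18

M − M_☉ = 1.7 − 4.83 = -3.130
L/L_☉ = 10^(−0.4 (M − M_☉)) = 10^1.252 = 17.86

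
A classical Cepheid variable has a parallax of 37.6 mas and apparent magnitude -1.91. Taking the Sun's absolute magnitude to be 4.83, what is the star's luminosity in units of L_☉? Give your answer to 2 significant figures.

L/L_☉ ≈ 3500

d = 1/p = 1000/37.6 mas = 26.60 pc
M = m − 5 log₁₀ d + 5 = -1.91 − 5·1.4248 + 5 = -4.034
M − M_☉ = -4.034 − 4.83 = -8.864
L/L_☉ = 10^(−0.4 × -8.864) = 3513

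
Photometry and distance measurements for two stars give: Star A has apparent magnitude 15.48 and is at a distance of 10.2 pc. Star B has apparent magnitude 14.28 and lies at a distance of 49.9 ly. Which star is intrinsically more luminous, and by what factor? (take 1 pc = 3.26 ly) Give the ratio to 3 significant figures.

Star A: M = m − 5 log₁₀ d + 5 = 15.48 − 5·1.0086 + 5 = 15.437
Star B: d = 49.9 ly / 3.26 = 15.31 pc
Star B: M = m − 5 log₁₀ d + 5 = 14.28 − 5·1.1849 + 5 = 13.356
ΔM = M_A − M_B = 15.437 − (13.356) = 2.081; smaller M is more luminous → Star B.
L ratio = 10^(0.4 |ΔM|) = 10^0.833 = 6.801

Star B is more luminous, by a factor of 6.80.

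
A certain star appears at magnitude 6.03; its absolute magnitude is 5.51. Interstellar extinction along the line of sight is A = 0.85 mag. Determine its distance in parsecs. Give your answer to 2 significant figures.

d ≈ 8.6 pc

m − M = 5 log₁₀(d/10 pc) + A  ⇒  6.03 − (5.51) − 0.85 = 5 log₁₀(d/10)
-0.330 = 5 log₁₀(d/10)
log₁₀ d = (m − M − A)/5 + 1 = 0.9340
d = 10^0.9340 = 8.590 pc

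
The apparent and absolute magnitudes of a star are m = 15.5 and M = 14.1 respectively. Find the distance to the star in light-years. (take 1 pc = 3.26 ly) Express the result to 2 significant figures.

d ≈ 62 ly

μ = m − M = 1.400
m − M = 5 log₁₀ d − 5
log₁₀ d = (m − M)/5 + 1 = 1.2800
d = 10^1.2800 = 19.05 pc
= 62.12 ly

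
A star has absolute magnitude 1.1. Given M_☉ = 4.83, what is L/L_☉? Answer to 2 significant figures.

M − M_☉ = 1.1 − 4.83 = -3.730
L/L_☉ = 10^(−0.4 (M − M_☉)) = 10^1.492 = 31.05

L/L_☉ ≈ 31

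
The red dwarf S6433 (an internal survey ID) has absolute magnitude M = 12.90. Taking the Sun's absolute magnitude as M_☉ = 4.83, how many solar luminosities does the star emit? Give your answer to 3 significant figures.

M − M_☉ = 12.90 − 4.83 = 8.070
L/L_☉ = 10^(−0.4 (M − M_☉)) = 10^-3.228 = 5.916×10^-4

L/L_☉ ≈ 5.92×10^-4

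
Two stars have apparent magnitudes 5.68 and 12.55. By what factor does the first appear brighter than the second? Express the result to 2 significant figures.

Magnitude difference = -6.87
Flux ratio = 10^(−0.4 Δm) = 10^(−0.4 × -6.87) = 10^2.748 = 559.8

560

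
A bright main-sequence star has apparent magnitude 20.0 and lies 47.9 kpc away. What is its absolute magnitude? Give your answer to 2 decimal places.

d = 47.9 kpc = 47900 pc
5 log₁₀(d/10 pc) = 5 log₁₀(47900) − 5 = 18.402
M = m − 5 log₁₀(d/10) = 20.0 − 18.402 = 1.598

M ≈ 1.60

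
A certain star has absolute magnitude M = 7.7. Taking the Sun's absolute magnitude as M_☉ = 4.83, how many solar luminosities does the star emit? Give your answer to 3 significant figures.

L/L_☉ ≈ 0.0711

M − M_☉ = 7.7 − 4.83 = 2.870
L/L_☉ = 10^(−0.4 (M − M_☉)) = 10^-1.148 = 0.07112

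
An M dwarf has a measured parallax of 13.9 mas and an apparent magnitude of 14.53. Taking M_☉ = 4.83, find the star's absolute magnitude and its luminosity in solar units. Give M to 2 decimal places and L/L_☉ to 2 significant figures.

M ≈ 10.25; L/L_☉ ≈ 6.8×10^-3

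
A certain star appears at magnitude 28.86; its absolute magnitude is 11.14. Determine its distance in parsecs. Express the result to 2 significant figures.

Distance modulus: m − M = 28.86 − (11.14) = 17.720
m − M = 5 log₁₀ d − 5
log₁₀ d = (m − M)/5 + 1 = 4.5440
d = 10^4.5440 = 34990 pc

d ≈ 35000 pc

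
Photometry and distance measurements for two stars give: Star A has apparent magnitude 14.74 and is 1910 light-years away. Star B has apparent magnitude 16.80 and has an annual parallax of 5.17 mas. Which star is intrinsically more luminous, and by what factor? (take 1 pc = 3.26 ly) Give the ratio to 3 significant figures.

Star A is more luminous, by a factor of 61.2.

Star A: d = 1910 ly / 3.26 = 585.9 pc
Star A: M = m − 5 log₁₀ d + 5 = 14.74 − 5·2.7678 + 5 = 5.901
Star B: p = 5.17 mas = 5.17×10^-3″ → d = 1/p = 193.4 pc
Star B: M = m − 5 log₁₀ d + 5 = 16.80 − 5·2.2865 + 5 = 10.367
ΔM = M_A − M_B = 5.901 − (10.367) = -4.467; smaller M is more luminous → Star A.
L ratio = 10^(0.4 |ΔM|) = 10^1.787 = 61.18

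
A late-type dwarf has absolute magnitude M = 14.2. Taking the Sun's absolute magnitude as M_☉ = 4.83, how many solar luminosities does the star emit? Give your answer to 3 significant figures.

M − M_☉ = 14.2 − 4.83 = 9.370
L/L_☉ = 10^(−0.4 (M − M_☉)) = 10^-3.748 = 1.786×10^-4

L/L_☉ ≈ 1.79×10^-4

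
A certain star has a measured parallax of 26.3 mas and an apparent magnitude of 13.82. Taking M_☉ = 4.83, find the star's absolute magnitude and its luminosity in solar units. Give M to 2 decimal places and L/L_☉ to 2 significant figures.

d = 1/p = 1000/26.3 mas = 38.02 pc
M = m − 5 log₁₀ d + 5 = 13.82 − 5·1.5800 + 5 = 10.920
M − M_☉ = 10.920 − 4.83 = 6.090
L/L_☉ = 10^(−0.4 × 6.090) = 3.665×10^-3

M ≈ 10.92; L/L_☉ ≈ 3.7×10^-3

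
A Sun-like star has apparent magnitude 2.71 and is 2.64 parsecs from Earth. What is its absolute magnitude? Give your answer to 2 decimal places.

5 log₁₀(d/10 pc) = 5 log₁₀(2.640) − 5 = -2.892
M = m − 5 log₁₀(d/10) = 2.71 + 2.892 = 5.602

M ≈ 5.60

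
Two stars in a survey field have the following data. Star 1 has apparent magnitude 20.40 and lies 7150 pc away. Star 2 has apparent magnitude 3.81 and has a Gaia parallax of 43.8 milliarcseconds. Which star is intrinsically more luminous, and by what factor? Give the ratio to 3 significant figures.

Star 2 is more luminous, by a factor of 44.1.

Star 1: M = m − 5 log₁₀ d + 5 = 20.40 − 5·3.8543 + 5 = 6.128
Star 2: p = 43.8 mas = 0.0438″ → d = 1/p = 22.83 pc
Star 2: M = m − 5 log₁₀ d + 5 = 3.81 − 5·1.3585 + 5 = 2.017
ΔM = M_1 − M_2 = 6.128 − (2.017) = 4.111; smaller M is more luminous → Star 2.
L ratio = 10^(0.4 |ΔM|) = 10^1.644 = 44.10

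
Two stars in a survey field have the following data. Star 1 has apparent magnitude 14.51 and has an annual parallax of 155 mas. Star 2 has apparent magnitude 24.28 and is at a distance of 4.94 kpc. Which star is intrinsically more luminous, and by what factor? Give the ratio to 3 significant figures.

Star 2 is more luminous, by a factor of 72.5.

Star 1: p = 155 mas = 0.155″ → d = 1/p = 6.452 pc
Star 1: M = m − 5 log₁₀ d + 5 = 14.51 − 5·0.8097 + 5 = 15.462
Star 2: d = 4.94 kpc = 4940 pc
Star 2: M = m − 5 log₁₀ d + 5 = 24.28 − 5·3.6937 + 5 = 10.811
ΔM = M_1 − M_2 = 15.462 − (10.811) = 4.650; smaller M is more luminous → Star 2.
L ratio = 10^(0.4 |ΔM|) = 10^1.860 = 72.46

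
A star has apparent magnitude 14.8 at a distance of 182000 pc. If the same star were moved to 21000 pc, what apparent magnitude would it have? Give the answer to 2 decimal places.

Flux ∝ 1/d², so Δm = 5 log₁₀(d₂/d₁) = 5 log₁₀(21000/182000) = -4.689
m₂ = m₁ + Δm = 14.8 + (-4.689) = 10.111

m ≈ 10.11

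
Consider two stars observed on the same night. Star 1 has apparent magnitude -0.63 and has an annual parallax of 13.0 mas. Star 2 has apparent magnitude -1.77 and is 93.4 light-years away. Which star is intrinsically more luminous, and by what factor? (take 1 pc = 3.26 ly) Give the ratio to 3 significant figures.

Star 1 is more luminous, by a factor of 2.52.

Star 1: p = 13.0 mas = 0.0130″ → d = 1/p = 76.92 pc
Star 1: M = m − 5 log₁₀ d + 5 = -0.63 − 5·1.8861 + 5 = -5.060
Star 2: d = 93.4 ly / 3.26 = 28.65 pc
Star 2: M = m − 5 log₁₀ d + 5 = -1.77 − 5·1.4571 + 5 = -4.056
ΔM = M_1 − M_2 = -5.060 − (-4.056) = -1.005; smaller M is more luminous → Star 1.
L ratio = 10^(0.4 |ΔM|) = 10^0.402 = 2.523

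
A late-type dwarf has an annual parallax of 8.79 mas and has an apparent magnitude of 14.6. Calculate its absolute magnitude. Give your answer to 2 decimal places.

p = 8.79 mas = 8.79×10^-3″ → d = 1/p = 113.8 pc
5 log₁₀(d/10 pc) = 5 log₁₀(113.8) − 5 = 5.280
M = m − 5 log₁₀(d/10) = 14.6 − 5.280 = 9.320

M ≈ 9.32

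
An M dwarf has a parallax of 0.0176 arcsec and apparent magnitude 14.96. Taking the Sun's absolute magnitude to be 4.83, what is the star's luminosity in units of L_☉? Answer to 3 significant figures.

d = 1/p = 1/0.0176″ = 56.82 pc
M = m − 5 log₁₀ d + 5 = 14.96 − 5·1.7545 + 5 = 11.188
M − M_☉ = 11.188 − 4.83 = 6.358
L/L_☉ = 10^(−0.4 × 6.358) = 2.864×10^-3

L/L_☉ ≈ 2.86×10^-3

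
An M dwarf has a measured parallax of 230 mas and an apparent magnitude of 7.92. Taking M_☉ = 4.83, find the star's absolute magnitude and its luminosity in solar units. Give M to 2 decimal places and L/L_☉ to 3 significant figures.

M ≈ 9.73; L/L_☉ ≈ 0.0110

d = 1/p = 1000/230 mas = 4.348 pc
M = m − 5 log₁₀ d + 5 = 7.92 − 5·0.6383 + 5 = 9.729
M − M_☉ = 9.729 − 4.83 = 4.899
L/L_☉ = 10^(−0.4 × 4.899) = 0.01098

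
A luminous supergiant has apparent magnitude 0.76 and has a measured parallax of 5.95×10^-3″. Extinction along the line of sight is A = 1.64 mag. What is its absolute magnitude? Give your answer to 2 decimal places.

d = 1/p = 1/5.95×10^-3″ = 168.1 pc
5 log₁₀(d/10 pc) = 5 log₁₀(168.1) − 5 = 6.127
M = m − 5 log₁₀(d/10) − A = 0.76 − 6.127 − 1.64 = -7.007

M ≈ -7.01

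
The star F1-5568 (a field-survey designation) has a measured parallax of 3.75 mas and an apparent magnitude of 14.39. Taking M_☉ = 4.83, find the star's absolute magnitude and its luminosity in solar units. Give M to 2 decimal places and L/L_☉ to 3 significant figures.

d = 1/p = 1000/3.75 mas = 266.7 pc
M = m − 5 log₁₀ d + 5 = 14.39 − 5·2.4260 + 5 = 7.260
M − M_☉ = 7.260 − 4.83 = 2.430
L/L_☉ = 10^(−0.4 × 2.430) = 0.1066

M ≈ 7.26; L/L_☉ ≈ 0.107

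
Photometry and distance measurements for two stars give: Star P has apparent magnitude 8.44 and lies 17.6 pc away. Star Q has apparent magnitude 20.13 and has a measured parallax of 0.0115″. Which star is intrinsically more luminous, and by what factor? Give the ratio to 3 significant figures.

Star P: M = m − 5 log₁₀ d + 5 = 8.44 − 5·1.2455 + 5 = 7.212
Star Q: d = 1/p = 1/0.0115″ = 86.96 pc
Star Q: M = m − 5 log₁₀ d + 5 = 20.13 − 5·1.9393 + 5 = 15.433
ΔM = M_P − M_Q = 7.212 − (15.433) = -8.221; smaller M is more luminous → Star P.
L ratio = 10^(0.4 |ΔM|) = 10^3.288 = 1943

Star P is more luminous, by a factor of 1940.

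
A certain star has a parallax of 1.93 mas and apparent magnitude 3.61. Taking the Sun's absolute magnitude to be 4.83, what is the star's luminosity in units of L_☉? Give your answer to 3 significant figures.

L/L_☉ ≈ 8260

d = 1/p = 1000/1.93 mas = 518.1 pc
M = m − 5 log₁₀ d + 5 = 3.61 − 5·2.7144 + 5 = -4.962
M − M_☉ = -4.962 − 4.83 = -9.792
L/L_☉ = 10^(−0.4 × -9.792) = 8258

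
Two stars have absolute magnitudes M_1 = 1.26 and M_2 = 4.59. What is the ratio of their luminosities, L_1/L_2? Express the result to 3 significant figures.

L_1/L_2 ≈ 21.5

ΔM = M_1 − M_2 = -3.33
L_1/L_2 = 10^(−0.4 ΔM) = 10^1.332 = 21.48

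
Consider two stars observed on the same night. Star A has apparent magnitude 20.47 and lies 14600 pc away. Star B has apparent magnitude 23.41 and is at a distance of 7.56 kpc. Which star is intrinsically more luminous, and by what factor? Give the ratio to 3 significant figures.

Star A is more luminous, by a factor of 55.9.

Star A: M = m − 5 log₁₀ d + 5 = 20.47 − 5·4.1644 + 5 = 4.648
Star B: d = 7.56 kpc = 7560 pc
Star B: M = m − 5 log₁₀ d + 5 = 23.41 − 5·3.8785 + 5 = 9.017
ΔM = M_A − M_B = 4.648 − (9.017) = -4.369; smaller M is more luminous → Star A.
L ratio = 10^(0.4 |ΔM|) = 10^1.748 = 55.93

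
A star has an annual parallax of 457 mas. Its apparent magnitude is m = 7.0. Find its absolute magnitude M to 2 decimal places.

p = 457 mas = 0.457″ → d = 1/p = 2.188 pc
5 log₁₀(d/10 pc) = 5 log₁₀(2.188) − 5 = -3.300
M = m − 5 log₁₀(d/10) = 7.0 + 3.300 = 10.300

M ≈ 10.30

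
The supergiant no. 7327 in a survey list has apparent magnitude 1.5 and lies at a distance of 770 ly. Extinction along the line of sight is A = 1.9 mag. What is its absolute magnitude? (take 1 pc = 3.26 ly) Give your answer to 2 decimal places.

d = 770 ly / 3.26 = 236.2 pc
5 log₁₀(d/10 pc) = 5 log₁₀(236.2) − 5 = 6.866
M = m − 5 log₁₀(d/10) − A = 1.5 − 6.866 − 1.9 = -7.266

M ≈ -7.27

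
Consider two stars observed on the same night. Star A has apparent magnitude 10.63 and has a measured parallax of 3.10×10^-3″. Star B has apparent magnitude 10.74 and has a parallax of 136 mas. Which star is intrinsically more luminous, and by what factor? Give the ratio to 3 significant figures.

Star A: d = 1/p = 1/3.10×10^-3″ = 322.6 pc
Star A: M = m − 5 log₁₀ d + 5 = 10.63 − 5·2.5086 + 5 = 3.087
Star B: p = 136 mas = 0.136″ → d = 1/p = 7.353 pc
Star B: M = m − 5 log₁₀ d + 5 = 10.74 − 5·0.8665 + 5 = 11.408
ΔM = M_A − M_B = 3.087 − (11.408) = -8.321; smaller M is more luminous → Star A.
L ratio = 10^(0.4 |ΔM|) = 10^3.328 = 2130

Star A is more luminous, by a factor of 2130.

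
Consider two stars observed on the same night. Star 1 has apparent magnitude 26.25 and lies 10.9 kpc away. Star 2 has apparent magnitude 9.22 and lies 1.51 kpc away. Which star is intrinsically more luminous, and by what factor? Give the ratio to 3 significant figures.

Star 2 is more luminous, by a factor of 124000.

Star 1: d = 10.9 kpc = 10900 pc
Star 1: M = m − 5 log₁₀ d + 5 = 26.25 − 5·4.0374 + 5 = 11.063
Star 2: d = 1.51 kpc = 1510 pc
Star 2: M = m − 5 log₁₀ d + 5 = 9.22 − 5·3.1790 + 5 = -1.675
ΔM = M_1 − M_2 = 11.063 − (-1.675) = 12.738; smaller M is more luminous → Star 2.
L ratio = 10^(0.4 |ΔM|) = 10^5.095 = 124500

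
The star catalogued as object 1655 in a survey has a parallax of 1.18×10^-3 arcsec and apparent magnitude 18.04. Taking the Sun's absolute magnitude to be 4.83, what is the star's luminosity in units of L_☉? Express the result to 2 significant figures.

L/L_☉ ≈ 0.037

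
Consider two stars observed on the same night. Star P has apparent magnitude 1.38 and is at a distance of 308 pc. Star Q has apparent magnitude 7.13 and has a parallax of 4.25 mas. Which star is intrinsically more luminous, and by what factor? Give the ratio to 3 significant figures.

Star P is more luminous, by a factor of 342.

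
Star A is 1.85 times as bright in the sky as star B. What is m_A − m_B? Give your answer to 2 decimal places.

m_A − m_B ≈ -0.67

Pogson: Δm = −2.5 log₁₀(ratio) = −2.5 log₁₀(1.85) = −2.5 × 0.2672 = -0.668
Star A is brighter, so it has the smaller magnitude: the difference is negative.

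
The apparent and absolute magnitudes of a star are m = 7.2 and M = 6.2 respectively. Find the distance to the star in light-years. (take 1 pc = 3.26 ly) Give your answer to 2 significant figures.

d ≈ 52 ly

μ = m − M = 1.000
m − M = 5 log₁₀ d − 5
log₁₀ d = (m − M)/5 + 1 = 1.2000
d = 10^1.2000 = 15.85 pc
= 51.67 ly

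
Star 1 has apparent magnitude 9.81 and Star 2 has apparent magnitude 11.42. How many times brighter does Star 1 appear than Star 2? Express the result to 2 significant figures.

Magnitude difference = -1.61
Flux ratio = 10^(−0.4 Δm) = 10^(−0.4 × -1.61) = 10^0.644 = 4.406

4.4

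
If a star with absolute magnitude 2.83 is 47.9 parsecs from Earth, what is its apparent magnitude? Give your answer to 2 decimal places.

m = M + 5 log₁₀ d − 5 = 2.83 + 5·1.6803 − 5 = 6.232

m ≈ 6.23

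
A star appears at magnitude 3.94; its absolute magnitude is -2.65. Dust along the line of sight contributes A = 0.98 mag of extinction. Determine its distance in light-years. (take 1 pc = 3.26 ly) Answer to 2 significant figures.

m − M = 5 log₁₀(d/10 pc) + A  ⇒  3.94 − (-2.65) − 0.98 = 5 log₁₀(d/10)
5.610 = 5 log₁₀(d/10)
log₁₀ d = (m − M − A)/5 + 1 = 2.1220
d = 10^2.1220 = 132.4 pc
= 431.7 ly

d ≈ 430 ly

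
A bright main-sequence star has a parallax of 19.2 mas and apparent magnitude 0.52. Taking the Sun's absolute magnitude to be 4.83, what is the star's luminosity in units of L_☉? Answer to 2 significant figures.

L/L_☉ ≈ 1400

d = 1/p = 1000/19.2 mas = 52.08 pc
M = m − 5 log₁₀ d + 5 = 0.52 − 5·1.7167 + 5 = -3.063
M − M_☉ = -3.063 − 4.83 = -7.893
L/L_☉ = 10^(−0.4 × -7.893) = 1437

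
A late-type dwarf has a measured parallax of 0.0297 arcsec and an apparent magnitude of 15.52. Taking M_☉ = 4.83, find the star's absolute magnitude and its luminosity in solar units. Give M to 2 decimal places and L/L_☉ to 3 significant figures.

d = 1/p = 1/0.0297″ = 33.67 pc
M = m − 5 log₁₀ d + 5 = 15.52 − 5·1.5272 + 5 = 12.884
M − M_☉ = 12.884 − 4.83 = 8.054
L/L_☉ = 10^(−0.4 × 8.054) = 6.005×10^-4

M ≈ 12.88; L/L_☉ ≈ 6.00×10^-4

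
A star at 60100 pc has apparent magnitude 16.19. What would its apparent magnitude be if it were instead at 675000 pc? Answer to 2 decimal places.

Flux ∝ 1/d², so Δm = 5 log₁₀(d₂/d₁) = 5 log₁₀(675000/60100) = 5.252
m₂ = m₁ + Δm = 16.19 + (5.252) = 21.442

m ≈ 21.44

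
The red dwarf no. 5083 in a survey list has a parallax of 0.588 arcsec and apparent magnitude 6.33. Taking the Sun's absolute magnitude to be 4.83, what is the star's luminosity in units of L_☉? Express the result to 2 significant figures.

L/L_☉ ≈ 7.3×10^-3

d = 1/p = 1/0.588″ = 1.701 pc
M = m − 5 log₁₀ d + 5 = 6.33 − 5·0.2306 + 5 = 10.177
M − M_☉ = 10.177 − 4.83 = 5.347
L/L_☉ = 10^(−0.4 × 5.347) = 7.265×10^-3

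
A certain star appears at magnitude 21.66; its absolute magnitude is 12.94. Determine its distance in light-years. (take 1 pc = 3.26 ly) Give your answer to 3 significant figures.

d ≈ 1810 ly

μ = m − M = 8.720
m − M = 5 log₁₀ d − 5
log₁₀ d = (m − M)/5 + 1 = 2.7440
d = 10^2.7440 = 554.6 pc
= 1808 ly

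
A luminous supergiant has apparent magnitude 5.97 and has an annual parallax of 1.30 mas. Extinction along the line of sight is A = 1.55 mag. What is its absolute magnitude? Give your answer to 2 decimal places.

M ≈ -5.01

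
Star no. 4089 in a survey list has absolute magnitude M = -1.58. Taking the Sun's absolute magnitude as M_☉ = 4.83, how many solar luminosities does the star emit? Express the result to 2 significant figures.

M − M_☉ = -1.58 − 4.83 = -6.410
L/L_☉ = 10^(−0.4 (M − M_☉)) = 10^2.564 = 366.4

L/L_☉ ≈ 370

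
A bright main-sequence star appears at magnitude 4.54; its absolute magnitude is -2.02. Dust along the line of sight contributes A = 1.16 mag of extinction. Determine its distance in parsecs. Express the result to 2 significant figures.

m − M = 5 log₁₀(d/10 pc) + A  ⇒  4.54 − (-2.02) − 1.16 = 5 log₁₀(d/10)
5.400 = 5 log₁₀(d/10)
log₁₀ d = (m − M − A)/5 + 1 = 2.0800
d = 10^2.0800 = 120.2 pc

d ≈ 120 pc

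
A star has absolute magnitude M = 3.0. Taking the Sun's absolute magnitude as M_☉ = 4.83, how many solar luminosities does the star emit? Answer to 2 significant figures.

M − M_☉ = 3.0 − 4.83 = -1.830
L/L_☉ = 10^(−0.4 (M − M_☉)) = 10^0.732 = 5.395

L/L_☉ ≈ 5.4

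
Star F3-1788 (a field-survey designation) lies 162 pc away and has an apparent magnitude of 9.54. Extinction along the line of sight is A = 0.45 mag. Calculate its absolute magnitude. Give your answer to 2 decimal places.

M ≈ 3.04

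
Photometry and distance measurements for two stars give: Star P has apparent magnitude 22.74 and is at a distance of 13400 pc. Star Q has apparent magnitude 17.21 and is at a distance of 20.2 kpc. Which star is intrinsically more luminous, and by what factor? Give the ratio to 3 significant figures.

Star P: M = m − 5 log₁₀ d + 5 = 22.74 − 5·4.1271 + 5 = 7.104
Star Q: d = 20.2 kpc = 20200 pc
Star Q: M = m − 5 log₁₀ d + 5 = 17.21 − 5·4.3054 + 5 = 0.683
ΔM = M_P − M_Q = 7.104 − (0.683) = 6.421; smaller M is more luminous → Star Q.
L ratio = 10^(0.4 |ΔM|) = 10^2.568 = 370.2

Star Q is more luminous, by a factor of 370.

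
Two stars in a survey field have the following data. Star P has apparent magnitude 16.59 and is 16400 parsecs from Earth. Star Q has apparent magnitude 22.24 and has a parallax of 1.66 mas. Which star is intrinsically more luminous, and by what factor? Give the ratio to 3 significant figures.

Star P: M = m − 5 log₁₀ d + 5 = 16.59 − 5·4.2148 + 5 = 0.516
Star Q: p = 1.66 mas = 1.66×10^-3″ → d = 1/p = 602.4 pc
Star Q: M = m − 5 log₁₀ d + 5 = 22.24 − 5·2.7799 + 5 = 13.341
ΔM = M_P − M_Q = 0.516 − (13.341) = -12.825; smaller M is more luminous → Star P.
L ratio = 10^(0.4 |ΔM|) = 10^5.130 = 134900

Star P is more luminous, by a factor of 135000.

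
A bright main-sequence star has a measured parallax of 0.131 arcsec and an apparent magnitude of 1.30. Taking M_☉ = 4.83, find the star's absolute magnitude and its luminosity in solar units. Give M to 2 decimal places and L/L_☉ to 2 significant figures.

M ≈ 1.89; L/L_☉ ≈ 15

d = 1/p = 1/0.131″ = 7.634 pc
M = m − 5 log₁₀ d + 5 = 1.30 − 5·0.8827 + 5 = 1.886
M − M_☉ = 1.886 − 4.83 = -2.944
L/L_☉ = 10^(−0.4 × -2.944) = 15.05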